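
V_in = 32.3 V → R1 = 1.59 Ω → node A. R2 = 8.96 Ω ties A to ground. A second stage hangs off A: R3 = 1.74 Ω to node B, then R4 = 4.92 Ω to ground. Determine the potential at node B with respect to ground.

The second stage (R3 + R4 = 6.660 Ω) loads node A in parallel with R2.
Effective lower resistance at A: R2 ‖ 6.660 = 3.820 Ω.
First divider: V_A = V_in · 3.820/(1.59 + 3.820) = 22.81 V.
Then the unloaded second divider: V_B = V_A × R4/(R3+R4) = 22.81 × 0.7387 = 16.85 V.

V_B ≈ 16.8 V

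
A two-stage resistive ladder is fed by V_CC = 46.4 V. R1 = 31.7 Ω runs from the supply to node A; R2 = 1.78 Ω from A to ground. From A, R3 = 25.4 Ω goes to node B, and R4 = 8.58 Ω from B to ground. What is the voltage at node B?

Looking into the second stage from A: R3 + R4 = 33.98 Ω appears in parallel with R2.
R2 ‖ (R3+R4) = 1.691 Ω.
So V_A = 46.4 × 0.05065 = 2.350 V.
V_B = V_A × 0.2525 = 0.5935 V.

V_B ≈ 0.593 V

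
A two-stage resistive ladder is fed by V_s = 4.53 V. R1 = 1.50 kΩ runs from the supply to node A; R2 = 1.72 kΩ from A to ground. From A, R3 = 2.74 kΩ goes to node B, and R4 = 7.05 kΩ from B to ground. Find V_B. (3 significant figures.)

V_B ≈ 1.61 V

Node A sees R2 in parallel with the series input of stage 2, R3 + R4 = 9.790 kΩ.
Effective lower resistance at A: R2 ‖ 9.790 = 1.463 kΩ.
V_A = 4.53 × 1.463/(1.50 + 1.463) = 2.237 V.
V_B = V_A × 0.7201 = 1.611 V.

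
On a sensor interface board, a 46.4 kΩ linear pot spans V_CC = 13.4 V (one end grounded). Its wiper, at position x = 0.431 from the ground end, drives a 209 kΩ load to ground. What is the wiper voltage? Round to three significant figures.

V_out ≈ 5.48 V

Lower segment x·R_p = 20.00 kΩ; upper segment (1−x)·R_p = 26.40 kΩ.
Lower segment in parallel with the load: 20.00 ‖ 209 = 18.25 kΩ.
Loaded-divider output: V_out = 13.4 × 0.4087 = 5.477 V.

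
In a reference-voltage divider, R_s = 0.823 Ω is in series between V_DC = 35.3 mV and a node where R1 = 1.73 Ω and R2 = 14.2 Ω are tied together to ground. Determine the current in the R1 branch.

I ≈ 13.3 mA

Parallel bank: R_p = 1/(1/1.73 + 1/14.2) = 1.542 Ω.
V_A = 35.3 × 1.542/2.365 = 23.02 mV.
I(R1) = V_A / R1 = 23.02/1.73 = 13.30 mA.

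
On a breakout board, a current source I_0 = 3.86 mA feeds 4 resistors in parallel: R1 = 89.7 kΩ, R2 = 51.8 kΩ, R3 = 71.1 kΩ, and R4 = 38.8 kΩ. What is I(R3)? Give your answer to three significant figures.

I ≈ 0.772 mA

Conductances: ΣG = 1/89.7 + 1/51.8 + 1/71.1 + 1/38.8 = 0.07029 (1/kΩ).
By the current-divider rule, I = I_0 · G_k/ΣG = 3.86 × 0.2001 = 0.7724 mA.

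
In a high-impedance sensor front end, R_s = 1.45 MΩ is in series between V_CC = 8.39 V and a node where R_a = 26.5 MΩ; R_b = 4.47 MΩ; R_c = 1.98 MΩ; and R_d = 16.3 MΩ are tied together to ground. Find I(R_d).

I ≈ 0.234 µA

Combine the parallel branches: R_p = (1/26.5 + 1/4.47 + 1/1.98 + 1/16.3)⁻¹ = 1.208 MΩ.
Node voltage V_A = V_CC · R_p/(R_s + R_p) = 8.39 × 0.4545 = 3.813 V.
I(R_d) = V_A / R_d = 3.813/16.3 = 0.2339 µA.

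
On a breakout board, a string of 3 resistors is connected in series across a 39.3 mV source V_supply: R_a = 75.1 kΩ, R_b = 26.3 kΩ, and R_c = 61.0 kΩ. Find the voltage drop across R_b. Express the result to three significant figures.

Total series resistance ΣR = 75.1 + 26.3 + 61.0 = 162.4 kΩ.
By the voltage-divider rule, V = 39.3 × 26.30/162.4 = 6.364 mV.

V ≈ 6.36 mV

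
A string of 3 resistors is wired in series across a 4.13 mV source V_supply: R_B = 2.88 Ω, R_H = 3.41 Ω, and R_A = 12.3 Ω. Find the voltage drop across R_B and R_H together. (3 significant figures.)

Total series resistance ΣR = 2.88 + 3.41 + 12.3 = 18.59 Ω.
R_{R_B..R_H} = 2.88 + 3.41 = 6.290 Ω.
V = V_supply · R/ΣR = 4.13 × 0.3384 = 1.397 mV.

V ≈ 1.40 mV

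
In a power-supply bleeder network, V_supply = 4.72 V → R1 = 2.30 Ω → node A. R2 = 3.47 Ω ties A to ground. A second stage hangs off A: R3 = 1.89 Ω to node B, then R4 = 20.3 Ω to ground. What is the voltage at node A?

V_A ≈ 2.67 V

The second stage (R3 + R4 = 22.19 Ω) loads node A in parallel with R2.
Effective lower resistance at A: R2 ‖ 22.19 = 3.001 Ω.
V_A = 4.72 × 3.001/(2.30 + 3.001) = 2.672 V.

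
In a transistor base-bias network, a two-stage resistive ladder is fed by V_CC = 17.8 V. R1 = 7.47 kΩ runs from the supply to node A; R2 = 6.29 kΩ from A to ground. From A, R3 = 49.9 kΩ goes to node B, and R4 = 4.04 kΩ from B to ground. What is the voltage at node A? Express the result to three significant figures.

V_A ≈ 7.65 V

Looking into the second stage from A: R3 + R4 = 53.94 kΩ appears in parallel with R2.
R2 ‖ (R3+R4) = 5.633 kΩ.
So V_A = 17.8 × 0.4299 = 7.652 V.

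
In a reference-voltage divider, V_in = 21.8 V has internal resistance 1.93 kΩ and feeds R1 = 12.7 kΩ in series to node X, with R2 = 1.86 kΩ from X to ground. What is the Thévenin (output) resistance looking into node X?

R1' = 1.93 + 12.7 = 14.63 kΩ (source resistance + R1).
With V_in suppressed (replaced by a short), R_th = R1' ‖ R2 = (14.63 × 1.86)/(14.63 + 1.86) = 1.650 kΩ.

R_th ≈ 1.65 kΩ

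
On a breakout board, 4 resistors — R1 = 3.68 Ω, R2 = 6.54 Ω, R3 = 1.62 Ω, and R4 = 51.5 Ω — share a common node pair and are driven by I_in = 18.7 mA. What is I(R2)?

Conductances: ΣG = 1/3.68 + 1/6.54 + 1/1.62 + 1/51.5 = 1.061 (1/Ω).
By the current-divider rule, I = I_in · G_k/ΣG = 18.7 × 0.1441 = 2.694 mA.

I ≈ 2.69 mA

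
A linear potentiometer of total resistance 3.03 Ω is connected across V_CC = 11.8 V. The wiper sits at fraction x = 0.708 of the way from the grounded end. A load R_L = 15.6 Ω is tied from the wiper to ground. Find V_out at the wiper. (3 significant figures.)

V_out ≈ 8.03 V

Split the track: R_lower = x·R_p = 2.145 Ω, R_upper = (1−x)·R_p = 0.8848 Ω.
Lower segment in parallel with the load: 2.145 ‖ 15.6 = 1.886 Ω.
Loaded-divider output: V_out = 11.8 × 0.6807 = 8.032 V.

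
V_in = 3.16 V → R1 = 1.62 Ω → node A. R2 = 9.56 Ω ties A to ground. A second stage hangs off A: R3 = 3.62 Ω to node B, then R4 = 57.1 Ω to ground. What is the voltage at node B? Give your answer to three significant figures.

Looking into the second stage from A: R3 + R4 = 60.72 Ω appears in parallel with R2.
R2 ‖ (R3+R4) = 8.260 Ω.
So V_A = 3.16 × 0.8360 = 2.642 V.
Then the unloaded second divider: V_B = V_A × R4/(R3+R4) = 2.642 × 0.9404 = 2.484 V.

V_B ≈ 2.48 V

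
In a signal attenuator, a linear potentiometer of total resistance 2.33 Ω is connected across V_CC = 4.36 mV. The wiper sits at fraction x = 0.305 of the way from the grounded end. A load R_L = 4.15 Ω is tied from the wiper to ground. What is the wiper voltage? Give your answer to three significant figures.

The pot divides into 1.619 Ω above the wiper and 0.7107 Ω below.
Lower segment in parallel with the load: 0.7107 ‖ 4.15 = 0.6067 Ω.
Then V_out = V_CC · 0.6067/(1.619 + 0.6067) = 1.188 mV.
(Unloaded: V_out = x·V_CC = 1.33 mV.)

V_out ≈ 1.19 mV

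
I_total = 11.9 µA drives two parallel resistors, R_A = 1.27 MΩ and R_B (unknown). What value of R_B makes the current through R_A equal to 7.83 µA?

Two-branch current divider: I_A = I_total · R_B/(R_A + R_B).
With f = 0.6580, R_B = R_A · f/(1−f) = 1.27 × 1.924 = 2.443 MΩ.

R_B ≈ 2.44 MΩ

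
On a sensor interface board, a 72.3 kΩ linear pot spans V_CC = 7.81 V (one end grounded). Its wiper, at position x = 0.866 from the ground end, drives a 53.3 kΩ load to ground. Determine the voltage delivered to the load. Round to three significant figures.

Split the track: R_lower = x·R_p = 62.61 kΩ, R_upper = (1−x)·R_p = 9.688 kΩ.
(x·R_p) ‖ R_L = 28.79 kΩ.
Then V_out = V_CC · 28.79/(9.688 + 28.79) = 5.844 V.

V_out ≈ 5.84 V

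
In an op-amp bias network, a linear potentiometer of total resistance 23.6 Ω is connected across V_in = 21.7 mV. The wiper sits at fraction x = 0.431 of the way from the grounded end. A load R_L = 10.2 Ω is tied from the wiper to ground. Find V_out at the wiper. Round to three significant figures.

V_out ≈ 5.97 mV

The pot divides into 13.43 Ω above the wiper and 10.17 Ω below.
Lower segment in parallel with the load: 10.17 ‖ 10.2 = 5.093 Ω.
V_out = 21.7 × 5.093/(13.43 + 5.093) = 5.967 mV.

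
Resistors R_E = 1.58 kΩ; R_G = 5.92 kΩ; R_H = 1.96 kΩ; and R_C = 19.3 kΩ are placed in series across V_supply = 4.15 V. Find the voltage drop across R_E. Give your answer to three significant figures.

V ≈ 0.228 V

Series total: ΣR = 1.58 + 5.92 + 1.96 + 19.3 = 28.76 kΩ.
V = V_supply · R/ΣR = 4.15 × 0.05494 = 0.2280 V.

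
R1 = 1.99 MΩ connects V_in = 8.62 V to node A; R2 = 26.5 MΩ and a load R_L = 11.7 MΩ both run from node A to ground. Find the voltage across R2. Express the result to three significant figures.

V_out ≈ 6.92 V

R2 ‖ R_L = (26.5 × 11.7)/(26.5 + 11.7) = 8.116 MΩ.
Voltage divider with the loaded lower leg: V_out = 8.62 × 8.116/(1.99 + 8.116) = 8.62 × 0.8031 = 6.923 V.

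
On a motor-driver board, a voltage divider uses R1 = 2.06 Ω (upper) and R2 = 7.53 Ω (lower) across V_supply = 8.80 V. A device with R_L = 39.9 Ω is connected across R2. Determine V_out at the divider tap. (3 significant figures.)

V_out ≈ 6.64 V

The load sits in parallel with R2, giving an effective lower resistance R2' = R2·R_L/(R2+R_L) = 6.335 Ω.
Then V_out = V_supply · R2'/(R1 + R2') = 8.80 × 6.335/8.395 = 6.640 V.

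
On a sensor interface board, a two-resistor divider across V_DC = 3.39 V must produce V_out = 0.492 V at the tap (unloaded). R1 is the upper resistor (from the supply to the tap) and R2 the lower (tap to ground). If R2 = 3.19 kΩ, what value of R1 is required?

R1 ≈ 18.8 kΩ

Required fraction k = V_out/V_DC = 0.1451.
Rearranging, R1 = R2·(1−k)/k = 3.19 × 5.890 = 18.79 kΩ.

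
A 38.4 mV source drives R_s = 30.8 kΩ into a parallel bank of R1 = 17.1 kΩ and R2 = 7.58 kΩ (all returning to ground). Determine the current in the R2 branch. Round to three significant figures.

I ≈ 0.738 µA

Parallel bank: R_p = 1/(1/17.1 + 1/7.58) = 5.252 kΩ.
Node voltage V_A = V_CC · R_p/(R_s + R_p) = 38.4 × 0.1457 = 5.594 mV.
I(R2) = V_A / R2 = 5.594/7.58 = 0.7380 µA.
(Equivalently: I_total = 1.065 µA, then current-divider fraction G_k/ΣG = 0.6929.)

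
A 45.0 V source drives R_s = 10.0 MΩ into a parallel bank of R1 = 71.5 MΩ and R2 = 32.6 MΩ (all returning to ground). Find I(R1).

I ≈ 0.435 µA

Combine the parallel branches: R_p = (1/71.5 + 1/32.6)⁻¹ = 22.39 MΩ.
Node voltage V_A = V_s · R_p/(R_s + R_p) = 45.0 × 0.6913 = 31.11 V.
I(R1) = V_A / R1 = 31.11/71.5 = 0.4351 µA.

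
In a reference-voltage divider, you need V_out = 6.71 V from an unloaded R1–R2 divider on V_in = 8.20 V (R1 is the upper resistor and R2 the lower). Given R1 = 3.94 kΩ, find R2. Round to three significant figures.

The divider ratio is R2/(R1+R2) = 6.71/8.20 = 0.8183.
So R2 = R1 · V_out/(V_in − V_out) = 3.94 × 6.71/(8.20 − 6.71) = 3.94 × 4.503 = 17.74 kΩ.

R2 ≈ 17.7 kΩ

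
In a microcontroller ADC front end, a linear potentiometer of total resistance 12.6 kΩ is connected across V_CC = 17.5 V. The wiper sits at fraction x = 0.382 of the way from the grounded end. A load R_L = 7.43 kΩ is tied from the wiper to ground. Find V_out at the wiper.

V_out ≈ 4.77 V

Lower segment x·R_p = 4.813 kΩ; upper segment (1−x)·R_p = 7.787 kΩ.
R_L loads the lower segment: effective lower R = 2.921 kΩ.
Loaded-divider output: V_out = 17.5 × 0.2728 = 4.774 V.
(Unloaded: V_out = x·V_CC = 6.69 V.)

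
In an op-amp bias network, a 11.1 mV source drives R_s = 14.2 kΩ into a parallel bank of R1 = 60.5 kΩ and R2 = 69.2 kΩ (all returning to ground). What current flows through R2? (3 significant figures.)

I ≈ 0.111 µA

Combine the parallel branches: R_p = (1/60.5 + 1/69.2)⁻¹ = 32.28 kΩ.
V_A by voltage divider: V_A = 11.1 × 32.28/(14.2 + 32.28) = 7.709 mV.
Branch current I = V_A/R2 = 7.709/69.2 = 0.1114 µA.
(Check via current divider: I_total = 0.2388 µA; share G_k/ΣG = 0.4665 → same result.)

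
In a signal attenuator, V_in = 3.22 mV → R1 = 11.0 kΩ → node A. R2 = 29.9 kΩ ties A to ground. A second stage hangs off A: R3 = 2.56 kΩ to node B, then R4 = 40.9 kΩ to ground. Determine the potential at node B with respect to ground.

V_B ≈ 1.87 mV

The second stage (R3 + R4 = 43.46 kΩ) loads node A in parallel with R2.
R2 ‖ (R3+R4) = 17.71 kΩ.
V_A = 3.22 × 17.71/(11.0 + 17.71) = 1.986 mV.
Then the unloaded second divider: V_B = V_A × R4/(R3+R4) = 1.986 × 0.9411 = 1.869 mV.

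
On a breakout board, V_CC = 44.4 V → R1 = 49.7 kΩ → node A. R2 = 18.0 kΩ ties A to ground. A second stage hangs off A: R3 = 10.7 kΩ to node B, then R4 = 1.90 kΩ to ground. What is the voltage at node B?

Node A sees R2 in parallel with the series input of stage 2, R3 + R4 = 12.60 kΩ.
Effective lower resistance at A: R2 ‖ 12.60 = 7.412 kΩ.
V_A = 44.4 × 7.412/(49.7 + 7.412) = 5.762 V.
V_B = V_A × 0.1508 = 0.8689 V.

V_B ≈ 0.869 V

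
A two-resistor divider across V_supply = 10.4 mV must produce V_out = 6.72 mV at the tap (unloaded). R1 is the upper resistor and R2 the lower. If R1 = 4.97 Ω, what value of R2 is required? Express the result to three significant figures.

R2 ≈ 9.08 Ω

V_out/V_supply = R2/(R1+R2) = 0.6462.
Rearranging, R2 = R1·k/(1−k) = 4.97 × 1.826 = 9.076 Ω.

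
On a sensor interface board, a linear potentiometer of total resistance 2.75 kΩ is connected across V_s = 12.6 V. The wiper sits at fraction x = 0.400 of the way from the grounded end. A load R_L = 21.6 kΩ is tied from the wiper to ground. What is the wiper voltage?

V_out ≈ 4.89 V

The pot divides into 1.650 kΩ above the wiper and 1.100 kΩ below.
(x·R_p) ‖ R_L = 1.047 kΩ.
Loaded-divider output: V_out = 12.6 × 0.3881 = 4.891 V.
(Unloaded: V_out = x·V_s = 5.04 V.)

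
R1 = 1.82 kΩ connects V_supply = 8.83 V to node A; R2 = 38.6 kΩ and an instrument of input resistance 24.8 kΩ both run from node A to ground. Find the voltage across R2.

R2 ‖ R_L = (38.6 × 24.8)/(38.6 + 24.8) = 15.10 kΩ.
Voltage divider with the loaded lower leg: V_out = 8.83 × 15.10/(1.82 + 15.10) = 8.83 × 0.8924 = 7.880 V.

V_out ≈ 7.88 V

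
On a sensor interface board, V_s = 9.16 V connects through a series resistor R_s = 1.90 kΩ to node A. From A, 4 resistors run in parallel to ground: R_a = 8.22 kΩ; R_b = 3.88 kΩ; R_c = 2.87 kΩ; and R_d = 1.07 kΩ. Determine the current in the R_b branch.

I ≈ 0.568 mA

Parallel bank: R_p = 1/(1/8.22 + 1/3.88 + 1/2.87 + 1/1.07) = 0.6015 kΩ.
V_A = 9.16 × 0.6015/2.502 = 2.203 V.
Branch current I = V_A/R_b = 2.203/3.88 = 0.5677 mA.
(Equivalently: I_total = 3.662 mA, then current-divider fraction G_k/ΣG = 0.1550.)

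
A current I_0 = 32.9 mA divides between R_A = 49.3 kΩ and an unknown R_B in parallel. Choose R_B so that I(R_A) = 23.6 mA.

R_B ≈ 125 kΩ

The fraction through R_A equals R_B/(R_A+R_B).
23.6/32.9 = R_B/(R_A + R_B) → R_B = R_A · (0.7173)/(1 − 0.7173) = 49.3 × 2.538 = 125.1 kΩ.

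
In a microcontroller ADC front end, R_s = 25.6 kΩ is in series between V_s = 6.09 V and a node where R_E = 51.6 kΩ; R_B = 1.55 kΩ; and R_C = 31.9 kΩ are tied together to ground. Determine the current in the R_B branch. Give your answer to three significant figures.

I ≈ 0.209 mA

Equivalent of the parallel group: R_p = 1.437 kΩ.
V_A by voltage divider: V_A = 6.09 × 1.437/(25.6 + 1.437) = 0.3237 V.
I(R_B) = V_A / R_B = 0.3237/1.55 = 0.2088 mA.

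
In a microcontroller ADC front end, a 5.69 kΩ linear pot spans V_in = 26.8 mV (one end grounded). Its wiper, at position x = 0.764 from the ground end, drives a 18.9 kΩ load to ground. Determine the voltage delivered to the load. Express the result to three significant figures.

V_out ≈ 19.4 mV

The pot divides into 1.343 kΩ above the wiper and 4.347 kΩ below.
R_L loads the lower segment: effective lower R = 3.534 kΩ.
V_out = 26.8 × 3.534/(1.343 + 3.534) = 19.42 mV.
(Unloaded: V_out = x·V_in = 20.5 mV.)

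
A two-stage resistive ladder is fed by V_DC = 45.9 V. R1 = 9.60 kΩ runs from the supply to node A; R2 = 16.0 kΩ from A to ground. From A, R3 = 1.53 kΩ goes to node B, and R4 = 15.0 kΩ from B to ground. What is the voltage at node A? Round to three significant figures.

Looking into the second stage from A: R3 + R4 = 16.53 kΩ appears in parallel with R2.
Effective lower resistance at A: R2 ‖ 16.53 = 8.130 kΩ.
V_A = 45.9 × 8.130/(9.60 + 8.130) = 21.05 V.

V_A ≈ 21.0 V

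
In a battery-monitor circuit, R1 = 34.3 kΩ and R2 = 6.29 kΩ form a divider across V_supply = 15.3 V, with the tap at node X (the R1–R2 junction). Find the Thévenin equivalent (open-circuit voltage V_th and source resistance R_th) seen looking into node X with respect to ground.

V_th ≈ 2.37 V, R_th ≈ 5.32 kΩ

V_th is the unloaded tap voltage: V_supply · R2/(R1+R2) = 15.3 × 0.1550 = 2.371 V.
Looking into X with the source shorted: R_th = R1·R2/(R1+R2) = 34.30 × 6.29/40.59 = 5.315 kΩ.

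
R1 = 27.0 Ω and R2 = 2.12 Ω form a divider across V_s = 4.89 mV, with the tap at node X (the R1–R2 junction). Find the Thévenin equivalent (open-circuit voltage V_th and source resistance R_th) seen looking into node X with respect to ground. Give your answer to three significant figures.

V_th is the unloaded tap voltage: V_s · R2/(R1+R2) = 4.89 × 0.07280 = 0.3560 mV.
Zeroing V_s shorts the top of R1 to ground, so R_th = R1 ‖ R2 = 1.966 Ω.

V_th ≈ 0.356 mV, R_th ≈ 1.97 Ω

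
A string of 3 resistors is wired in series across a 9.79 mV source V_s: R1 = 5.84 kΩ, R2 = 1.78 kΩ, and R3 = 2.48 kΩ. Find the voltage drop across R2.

Series total: ΣR = 5.84 + 1.78 + 2.48 = 10.10 kΩ.
Voltage divider: V = V_s · (1.780 / 10.10) = 9.79 × 0.1762 = 1.725 mV.

V ≈ 1.73 mV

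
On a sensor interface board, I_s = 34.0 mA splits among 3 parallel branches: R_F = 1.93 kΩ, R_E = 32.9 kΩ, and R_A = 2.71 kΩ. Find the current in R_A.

I ≈ 13.7 mA

Conductances: ΣG = 1/1.93 + 1/32.9 + 1/2.71 = 0.9175 (1/kΩ).
By the current-divider rule, I = I_s · G_k/ΣG = 34.0 × 0.4022 = 13.67 mA.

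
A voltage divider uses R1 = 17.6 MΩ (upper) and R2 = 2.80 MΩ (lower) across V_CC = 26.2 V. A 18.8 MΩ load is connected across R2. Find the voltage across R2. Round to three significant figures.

The load sits in parallel with R2, giving an effective lower resistance R2' = R2·R_L/(R2+R_L) = 2.437 MΩ.
Then V_out = V_CC · R2'/(R1 + R2') = 26.2 × 2.437/20.04 = 3.187 V.

V_out ≈ 3.19 V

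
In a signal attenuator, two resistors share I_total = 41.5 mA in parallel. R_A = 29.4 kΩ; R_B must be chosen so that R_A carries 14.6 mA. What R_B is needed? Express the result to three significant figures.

R_B ≈ 16.0 kΩ

Two-branch current divider: I_A = I_total · R_B/(R_A + R_B).
With f = 0.3518, R_B = R_A · f/(1−f) = 29.4 × 0.5428 = 15.96 kΩ.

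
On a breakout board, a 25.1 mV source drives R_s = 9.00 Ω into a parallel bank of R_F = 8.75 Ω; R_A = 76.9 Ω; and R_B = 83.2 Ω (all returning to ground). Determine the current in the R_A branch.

Combine the parallel branches: R_p = (1/8.75 + 1/76.9 + 1/83.2)⁻¹ = 7.178 Ω.
Node voltage V_A = V_CC · R_p/(R_s + R_p) = 25.1 × 0.4437 = 11.14 mV.
I(R_A) = V_A / R_A = 11.14/76.9 = 0.1448 mA.
(Equivalently: I_total = 1.551 mA, then current-divider fraction G_k/ΣG = 0.09335.)

I ≈ 0.145 mA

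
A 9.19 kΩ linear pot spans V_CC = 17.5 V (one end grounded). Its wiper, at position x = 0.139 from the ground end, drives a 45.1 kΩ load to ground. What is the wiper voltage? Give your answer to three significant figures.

Split the track: R_lower = x·R_p = 1.277 kΩ, R_upper = (1−x)·R_p = 7.913 kΩ.
(x·R_p) ‖ R_L = 1.242 kΩ.
Then V_out = V_CC · 1.242/(7.913 + 1.242) = 2.375 V.
(Unloaded: V_out = x·V_CC = 2.43 V.)

V_out ≈ 2.37 V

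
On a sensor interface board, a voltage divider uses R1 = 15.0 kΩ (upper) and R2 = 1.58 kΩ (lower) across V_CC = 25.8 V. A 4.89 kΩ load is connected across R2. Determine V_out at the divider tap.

V_out ≈ 1.90 V

R2 ‖ R_L = (1.58 × 4.89)/(1.58 + 4.89) = 1.194 kΩ.
Now apply the divider: V_out = 25.8 × 0.07374 = 1.902 V.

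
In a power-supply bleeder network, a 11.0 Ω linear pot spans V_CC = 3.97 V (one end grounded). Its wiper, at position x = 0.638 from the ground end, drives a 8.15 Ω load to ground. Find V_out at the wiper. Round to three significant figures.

V_out ≈ 1.93 V

Split the track: R_lower = x·R_p = 7.018 Ω, R_upper = (1−x)·R_p = 3.982 Ω.
R_L loads the lower segment: effective lower R = 3.771 Ω.
Loaded-divider output: V_out = 3.97 × 0.4864 = 1.931 V.
(Unloaded: V_out = x·V_CC = 2.53 V.)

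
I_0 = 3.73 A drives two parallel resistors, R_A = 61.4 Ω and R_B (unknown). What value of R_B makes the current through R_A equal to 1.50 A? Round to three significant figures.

R_B ≈ 41.3 Ω

The fraction through R_A equals R_B/(R_A+R_B).
With f = 0.4021, R_B = R_A · f/(1−f) = 61.4 × 0.6726 = 41.30 Ω.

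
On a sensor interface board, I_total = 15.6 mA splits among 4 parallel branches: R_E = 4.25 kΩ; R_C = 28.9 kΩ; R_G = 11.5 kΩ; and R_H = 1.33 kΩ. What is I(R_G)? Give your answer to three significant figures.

Conductances: ΣG = 1/4.25 + 1/28.9 + 1/11.5 + 1/1.33 = 1.109 (1/kΩ).
R_G takes the fraction G_k/ΣG = 0.08696/1.109 = 0.07843, so I = 15.6 × 0.07843 = 1.223 mA.

I ≈ 1.22 mA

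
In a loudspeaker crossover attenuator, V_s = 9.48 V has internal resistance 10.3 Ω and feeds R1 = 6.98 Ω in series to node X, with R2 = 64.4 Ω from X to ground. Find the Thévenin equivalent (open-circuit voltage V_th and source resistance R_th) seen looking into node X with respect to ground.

V_th ≈ 7.47 V, R_th ≈ 13.6 Ω

R1' = 10.3 + 6.98 = 17.28 Ω (source resistance + R1).
Open-circuit (no load on X): V_th = V_s · R2/(R1' + R2) = 9.48 × 64.4/(17.28 + 64.4) = 7.474 V.
Looking into X with the source shorted: R_th = R1'·R2/(R1'+R2) = 17.28 × 64.4/81.68 = 13.62 Ω.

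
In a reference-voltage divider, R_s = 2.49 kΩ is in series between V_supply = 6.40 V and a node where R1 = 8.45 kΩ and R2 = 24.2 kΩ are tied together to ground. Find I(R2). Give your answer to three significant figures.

Parallel bank: R_p = 1/(1/8.45 + 1/24.2) = 6.263 kΩ.
V_A by voltage divider: V_A = 6.40 × 6.263/(2.49 + 6.263) = 4.579 V.
Branch current I = V_A/R2 = 4.579/24.2 = 0.1892 mA.

I ≈ 0.189 mA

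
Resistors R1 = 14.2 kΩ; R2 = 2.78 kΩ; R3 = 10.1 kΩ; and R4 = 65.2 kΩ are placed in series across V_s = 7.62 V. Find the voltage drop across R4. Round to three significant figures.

Total series resistance ΣR = 14.2 + 2.78 + 10.1 + 65.2 = 92.28 kΩ.
Voltage divider: V = V_s · (65.20 / 92.28) = 7.62 × 0.7065 = 5.384 V.

V ≈ 5.38 V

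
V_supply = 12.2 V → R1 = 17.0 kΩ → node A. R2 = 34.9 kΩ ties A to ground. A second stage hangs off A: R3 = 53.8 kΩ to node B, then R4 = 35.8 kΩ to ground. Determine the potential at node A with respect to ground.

V_A ≈ 7.28 V

Looking into the second stage from A: R3 + R4 = 89.60 kΩ appears in parallel with R2.
R2 ‖ (R3+R4) = 25.12 kΩ.
So V_A = 12.2 × 0.5964 = 7.276 V.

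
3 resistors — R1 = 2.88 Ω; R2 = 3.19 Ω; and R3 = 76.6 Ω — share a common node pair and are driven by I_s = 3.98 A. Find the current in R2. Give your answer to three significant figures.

Total conductance ΣG = 1/2.88 + 1/3.19 + 1/76.6 = 0.6738 (units of 1/Ω).
By the current-divider rule, I = I_s · G_k/ΣG = 3.98 × 0.4653 = 1.852 A.

I ≈ 1.85 A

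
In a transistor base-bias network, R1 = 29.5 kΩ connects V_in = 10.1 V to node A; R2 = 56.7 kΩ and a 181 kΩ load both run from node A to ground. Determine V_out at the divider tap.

V_out ≈ 6.00 V

R2 ‖ R_L = (56.7 × 181)/(56.7 + 181) = 43.18 kΩ.
Then V_out = V_in · R2'/(R1 + R2') = 10.1 × 43.18/72.68 = 6.000 V.
(Unloaded it would be 6.64 V; the load pulls it down.)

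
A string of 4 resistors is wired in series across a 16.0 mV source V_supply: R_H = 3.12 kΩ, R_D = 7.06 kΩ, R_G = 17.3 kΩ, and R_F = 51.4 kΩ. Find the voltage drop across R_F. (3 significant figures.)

V ≈ 10.4 mV

ΣR = 3.12 + 7.06 + 17.3 + 51.4 = 78.88 kΩ.
Voltage divider: V = V_supply · (51.40 / 78.88) = 16.0 × 0.6516 = 10.43 mV.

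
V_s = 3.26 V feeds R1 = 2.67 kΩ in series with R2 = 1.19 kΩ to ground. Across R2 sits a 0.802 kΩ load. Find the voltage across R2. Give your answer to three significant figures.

V_out ≈ 0.496 V

R2 ‖ R_L = (1.19 × 0.802)/(1.19 + 0.802) = 0.4791 kΩ.
Now apply the divider: V_out = 3.26 × 0.1521 = 0.4960 V.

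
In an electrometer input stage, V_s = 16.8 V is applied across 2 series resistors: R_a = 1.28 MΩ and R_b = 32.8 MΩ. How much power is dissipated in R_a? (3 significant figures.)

P ≈ 0.311 µW

The common current is I = 16.8/34.08 = 0.4930 µA.
P(R_a) = I²·R_a = (0.4930)² × 1.28 = 0.3110 µW.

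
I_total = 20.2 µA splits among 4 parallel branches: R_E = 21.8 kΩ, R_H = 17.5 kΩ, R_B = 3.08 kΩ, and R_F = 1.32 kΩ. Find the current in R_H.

I ≈ 0.974 µA

Conductances: ΣG = 1/21.8 + 1/17.5 + 1/3.08 + 1/1.32 = 1.185 (1/kΩ).
R_H takes the fraction G_k/ΣG = 0.05714/1.185 = 0.04821, so I = 20.2 × 0.04821 = 0.9739 µA.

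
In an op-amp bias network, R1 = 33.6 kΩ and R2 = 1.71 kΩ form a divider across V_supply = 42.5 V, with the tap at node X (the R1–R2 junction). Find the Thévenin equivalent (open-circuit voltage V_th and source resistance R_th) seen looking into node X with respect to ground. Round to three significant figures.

V_th ≈ 2.06 V, R_th ≈ 1.63 kΩ

V_th is the unloaded tap voltage: V_supply · R2/(R1+R2) = 42.5 × 0.04843 = 2.058 V.
Zeroing V_supply shorts the top of R1 to ground, so R_th = R1 ‖ R2 = 1.627 kΩ.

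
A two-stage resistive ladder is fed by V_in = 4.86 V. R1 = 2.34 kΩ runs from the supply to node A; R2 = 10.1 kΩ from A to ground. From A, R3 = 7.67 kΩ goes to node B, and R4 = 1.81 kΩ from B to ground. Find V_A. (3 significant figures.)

V_A ≈ 3.29 V

The second stage (R3 + R4 = 9.480 kΩ) loads node A in parallel with R2.
R2 ‖ (R3+R4) = 4.890 kΩ.
First divider: V_A = V_in · 4.890/(2.34 + 4.890) = 3.287 V.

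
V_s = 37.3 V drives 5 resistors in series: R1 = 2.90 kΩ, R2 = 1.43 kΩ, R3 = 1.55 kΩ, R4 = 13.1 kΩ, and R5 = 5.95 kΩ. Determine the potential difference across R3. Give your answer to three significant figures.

ΣR = 2.90 + 1.43 + 1.55 + 13.1 + 5.95 = 24.93 kΩ.
Voltage divider: V = V_s · (1.550 / 24.93) = 37.3 × 0.06217 = 2.319 V.

V ≈ 2.32 V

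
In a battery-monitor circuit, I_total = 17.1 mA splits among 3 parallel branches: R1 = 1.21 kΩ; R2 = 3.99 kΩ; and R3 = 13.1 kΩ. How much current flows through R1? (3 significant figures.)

Conductances: ΣG = 1/1.21 + 1/3.99 + 1/13.1 = 1.153 (1/kΩ).
By the current-divider rule, I = I_total · G_k/ΣG = 17.1 × 0.7165 = 12.25 mA.

I ≈ 12.3 mA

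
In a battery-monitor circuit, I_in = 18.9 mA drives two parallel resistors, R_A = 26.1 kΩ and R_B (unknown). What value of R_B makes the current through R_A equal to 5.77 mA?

The fraction through R_A equals R_B/(R_A+R_B).
With f = 0.3053, R_B = R_A · f/(1−f) = 26.1 × 0.4395 = 11.47 kΩ.

R_B ≈ 11.5 kΩ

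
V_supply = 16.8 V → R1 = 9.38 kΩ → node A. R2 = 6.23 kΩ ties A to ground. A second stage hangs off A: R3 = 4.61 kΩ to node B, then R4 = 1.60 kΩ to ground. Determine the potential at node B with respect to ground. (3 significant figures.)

V_B ≈ 1.08 V

Looking into the second stage from A: R3 + R4 = 6.210 kΩ appears in parallel with R2.
R2 ‖ (R3+R4) = 3.110 kΩ.
So V_A = 16.8 × 0.2490 = 4.183 V.
V_B = V_A × 0.2576 = 1.078 V.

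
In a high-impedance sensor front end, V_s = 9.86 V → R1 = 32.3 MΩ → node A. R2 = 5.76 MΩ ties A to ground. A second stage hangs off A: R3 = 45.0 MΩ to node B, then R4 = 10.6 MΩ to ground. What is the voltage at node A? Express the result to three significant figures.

Node A sees R2 in parallel with the series input of stage 2, R3 + R4 = 55.60 MΩ.
R2 ‖ (R3+R4) = 5.219 MΩ.
First divider: V_A = V_s · 5.219/(32.3 + 5.219) = 1.372 V.

V_A ≈ 1.37 V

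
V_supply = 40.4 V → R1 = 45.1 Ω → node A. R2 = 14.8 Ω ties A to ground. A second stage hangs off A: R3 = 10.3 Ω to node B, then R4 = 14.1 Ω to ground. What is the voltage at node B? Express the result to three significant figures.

V_B ≈ 3.96 V

The second stage (R3 + R4 = 24.40 Ω) loads node A in parallel with R2.
R2 ‖ (R3+R4) = 9.212 Ω.
First divider: V_A = V_supply · 9.212/(45.1 + 9.212) = 6.853 V.
Then the unloaded second divider: V_B = V_A × R4/(R3+R4) = 6.853 × 0.5779 = 3.960 V.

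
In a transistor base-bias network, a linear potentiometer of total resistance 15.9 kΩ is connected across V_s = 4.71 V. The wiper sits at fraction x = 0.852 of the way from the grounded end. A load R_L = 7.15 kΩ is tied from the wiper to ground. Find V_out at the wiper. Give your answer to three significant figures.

Lower segment x·R_p = 13.55 kΩ; upper segment (1−x)·R_p = 2.353 kΩ.
Lower segment in parallel with the load: 13.55 ‖ 7.15 = 4.680 kΩ.
V_out = 4.71 × 4.680/(2.353 + 4.680) = 3.134 V.

V_out ≈ 3.13 V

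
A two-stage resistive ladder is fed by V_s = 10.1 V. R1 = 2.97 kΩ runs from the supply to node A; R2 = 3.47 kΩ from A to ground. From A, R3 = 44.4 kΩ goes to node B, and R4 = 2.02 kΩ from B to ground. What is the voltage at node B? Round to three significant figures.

The second stage (R3 + R4 = 46.42 kΩ) loads node A in parallel with R2.
Effective lower resistance at A: R2 ‖ 46.42 = 3.229 kΩ.
So V_A = 10.1 × 0.5209 = 5.261 V.
V_B = V_A × 0.04352 = 0.2289 V.

V_B ≈ 0.229 V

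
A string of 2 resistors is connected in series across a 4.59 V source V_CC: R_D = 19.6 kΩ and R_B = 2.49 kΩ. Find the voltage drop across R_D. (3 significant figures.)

ΣR = 19.6 + 2.49 = 22.09 kΩ.
Voltage divider: V = V_CC · (19.60 / 22.09) = 4.59 × 0.8873 = 4.073 V.

V ≈ 4.07 V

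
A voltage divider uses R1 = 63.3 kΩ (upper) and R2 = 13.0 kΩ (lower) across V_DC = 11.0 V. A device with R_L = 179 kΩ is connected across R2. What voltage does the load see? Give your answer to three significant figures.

First combine the lower leg with the load: R2 ‖ R_L = 12.12 kΩ.
Then V_out = V_DC · R2'/(R1 + R2') = 11.0 × 12.12/75.42 = 1.768 V.

V_out ≈ 1.77 V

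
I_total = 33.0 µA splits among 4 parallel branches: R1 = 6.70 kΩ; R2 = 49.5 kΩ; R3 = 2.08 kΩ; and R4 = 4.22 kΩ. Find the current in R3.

I ≈ 17.9 µA

Conductances: ΣG = 1/6.70 + 1/49.5 + 1/2.08 + 1/4.22 = 0.8872 (1/kΩ).
R3 takes the fraction G_k/ΣG = 0.4808/0.8872 = 0.5419, so I = 33.0 × 0.5419 = 17.88 µA.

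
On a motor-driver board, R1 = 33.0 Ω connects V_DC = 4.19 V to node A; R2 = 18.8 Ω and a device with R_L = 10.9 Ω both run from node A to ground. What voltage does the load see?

R2 ‖ R_L = (18.8 × 10.9)/(18.8 + 10.9) = 6.900 Ω.
Now apply the divider: V_out = 4.19 × 0.1729 = 0.7246 V.

V_out ≈ 0.725 V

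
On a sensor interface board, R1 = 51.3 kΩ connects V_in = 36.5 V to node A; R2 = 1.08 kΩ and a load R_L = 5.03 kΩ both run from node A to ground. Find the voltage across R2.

R2 ‖ R_L = (1.08 × 5.03)/(1.08 + 5.03) = 0.8891 kΩ.
Then V_out = V_in · R2'/(R1 + R2') = 36.5 × 0.8891/52.19 = 0.6218 V.

V_out ≈ 0.622 V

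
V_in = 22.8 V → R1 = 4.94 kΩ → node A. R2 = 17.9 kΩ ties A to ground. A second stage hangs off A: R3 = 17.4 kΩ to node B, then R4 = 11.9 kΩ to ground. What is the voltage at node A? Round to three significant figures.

The second stage (R3 + R4 = 29.30 kΩ) loads node A in parallel with R2.
Effective lower resistance at A: R2 ‖ 29.30 = 11.11 kΩ.
So V_A = 22.8 × 0.6922 = 15.78 V.

V_A ≈ 15.8 V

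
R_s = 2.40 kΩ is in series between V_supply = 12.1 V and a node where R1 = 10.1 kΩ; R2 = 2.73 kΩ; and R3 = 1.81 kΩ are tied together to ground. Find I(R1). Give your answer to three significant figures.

Combine the parallel branches: R_p = (1/10.1 + 1/2.73 + 1/1.81)⁻¹ = 0.9825 kΩ.
Node voltage V_A = V_supply · R_p/(R_s + R_p) = 12.1 × 0.2905 = 3.515 V.
Branch current I = V_A/R1 = 3.515/10.1 = 0.3480 mA.
(Check via current divider: I_total = 3.577 mA; share G_k/ΣG = 0.09728 → same result.)

I ≈ 0.348 mA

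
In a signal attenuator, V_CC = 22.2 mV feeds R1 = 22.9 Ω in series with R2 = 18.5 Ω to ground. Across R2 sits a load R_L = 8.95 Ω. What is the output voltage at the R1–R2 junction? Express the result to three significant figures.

V_out ≈ 4.63 mV

R2 ‖ R_L = (18.5 × 8.95)/(18.5 + 8.95) = 6.032 Ω.
Now apply the divider: V_out = 22.2 × 0.2085 = 4.628 mV.
(Unloaded it would be 9.92 mV; the load pulls it down.)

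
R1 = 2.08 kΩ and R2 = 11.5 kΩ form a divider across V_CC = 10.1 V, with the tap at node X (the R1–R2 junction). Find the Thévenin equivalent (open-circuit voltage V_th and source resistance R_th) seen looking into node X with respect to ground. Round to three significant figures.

Open-circuit (no load on X): V_th = V_CC · R2/(R1 + R2) = 10.1 × 11.5/(2.080 + 11.5) = 8.553 V.
With V_CC suppressed (replaced by a short), R_th = R1 ‖ R2 = (2.080 × 11.5)/(2.080 + 11.5) = 1.761 kΩ.

V_th ≈ 8.55 V, R_th ≈ 1.76 kΩ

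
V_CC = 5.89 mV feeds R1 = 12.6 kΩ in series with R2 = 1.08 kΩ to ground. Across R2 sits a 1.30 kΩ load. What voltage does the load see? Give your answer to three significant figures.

V_out ≈ 0.263 mV

R2 ‖ R_L = (1.08 × 1.30)/(1.08 + 1.30) = 0.5899 kΩ.
Voltage divider with the loaded lower leg: V_out = 5.89 × 0.5899/(12.6 + 0.5899) = 5.89 × 0.04472 = 0.2634 mV.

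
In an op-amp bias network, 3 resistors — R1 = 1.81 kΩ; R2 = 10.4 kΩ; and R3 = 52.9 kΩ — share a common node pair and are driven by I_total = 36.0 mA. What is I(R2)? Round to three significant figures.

I ≈ 5.19 mA

ΣG = 1/1.81 + 1/10.4 + 1/52.9 = 0.6675.
By the current-divider rule, I = I_total · G_k/ΣG = 36.0 × 0.1440 = 5.185 mA.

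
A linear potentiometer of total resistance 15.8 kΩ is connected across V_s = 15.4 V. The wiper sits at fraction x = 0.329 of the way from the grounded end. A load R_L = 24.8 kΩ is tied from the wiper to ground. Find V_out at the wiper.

V_out ≈ 4.44 V

Lower segment x·R_p = 5.198 kΩ; upper segment (1−x)·R_p = 10.60 kΩ.
R_L loads the lower segment: effective lower R = 4.297 kΩ.
Then V_out = V_s · 4.297/(10.60 + 4.297) = 4.442 V.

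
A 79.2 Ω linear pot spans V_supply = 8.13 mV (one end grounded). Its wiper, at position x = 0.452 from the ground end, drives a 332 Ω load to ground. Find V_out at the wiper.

Lower segment x·R_p = 35.80 Ω; upper segment (1−x)·R_p = 43.40 Ω.
R_L loads the lower segment: effective lower R = 32.31 Ω.
Then V_out = V_supply · 32.31/(43.40 + 32.31) = 3.470 mV.
(Unloaded: V_out = x·V_supply = 3.67 mV.)

V_out ≈ 3.47 mV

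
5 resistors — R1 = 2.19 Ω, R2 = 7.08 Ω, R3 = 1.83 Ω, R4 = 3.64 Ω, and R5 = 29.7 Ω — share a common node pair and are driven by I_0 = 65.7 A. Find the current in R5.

I ≈ 1.52 A

Conductances: ΣG = 1/2.19 + 1/7.08 + 1/1.83 + 1/3.64 + 1/29.7 = 1.453 (1/Ω).
By the current-divider rule, I = I_0 · G_k/ΣG = 65.7 × 0.02318 = 1.523 A.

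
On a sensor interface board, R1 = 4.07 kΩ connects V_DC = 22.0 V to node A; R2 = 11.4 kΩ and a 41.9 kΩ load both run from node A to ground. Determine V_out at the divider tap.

V_out ≈ 15.1 V

The load sits in parallel with R2, giving an effective lower resistance R2' = R2·R_L/(R2+R_L) = 8.962 kΩ.
Then V_out = V_DC · R2'/(R1 + R2') = 22.0 × 8.962/13.03 = 15.13 V.
(Unloaded it would be 16.2 V; the load pulls it down.)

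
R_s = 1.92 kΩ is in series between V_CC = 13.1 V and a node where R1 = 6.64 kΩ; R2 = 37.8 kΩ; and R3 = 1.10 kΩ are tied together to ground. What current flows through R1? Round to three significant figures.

Parallel bank: R_p = 1/(1/6.64 + 1/37.8 + 1/1.10) = 0.9207 kΩ.
Node voltage V_A = V_CC · R_p/(R_s + R_p) = 13.1 × 0.3241 = 4.246 V.
I(R1) = V_A / R1 = 4.246/6.64 = 0.6394 mA.
(Equivalently: I_total = 4.612 mA, then current-divider fraction G_k/ΣG = 0.1387.)

I ≈ 0.639 mA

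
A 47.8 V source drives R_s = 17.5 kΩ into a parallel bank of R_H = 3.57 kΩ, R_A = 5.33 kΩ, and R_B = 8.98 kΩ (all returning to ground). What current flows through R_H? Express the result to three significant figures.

Equivalent of the parallel group: R_p = 1.727 kΩ.
Node voltage V_A = V_CC · R_p/(R_s + R_p) = 47.8 × 0.08981 = 4.293 V.
Branch current I = V_A/R_H = 4.293/3.57 = 1.203 mA.
(Check via current divider: I_total = 2.486 mA; share G_k/ΣG = 0.4837 → same result.)

I ≈ 1.20 mA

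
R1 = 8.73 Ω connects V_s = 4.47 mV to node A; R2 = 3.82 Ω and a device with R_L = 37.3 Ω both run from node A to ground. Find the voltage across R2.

First combine the lower leg with the load: R2 ‖ R_L = 3.465 Ω.
Voltage divider with the loaded lower leg: V_out = 4.47 × 3.465/(8.73 + 3.465) = 4.47 × 0.2841 = 1.270 mV.
(Unloaded it would be 1.36 mV; the load pulls it down.)

V_out ≈ 1.27 mV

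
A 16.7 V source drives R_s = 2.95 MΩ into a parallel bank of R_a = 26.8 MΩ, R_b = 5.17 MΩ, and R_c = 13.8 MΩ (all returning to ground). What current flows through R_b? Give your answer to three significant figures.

Combine the parallel branches: R_p = (1/26.8 + 1/5.17 + 1/13.8)⁻¹ = 3.298 MΩ.
V_A by voltage divider: V_A = 16.7 × 3.298/(2.95 + 3.298) = 8.815 V.
Branch current I = V_A/R_b = 8.815/5.17 = 1.705 µA.

I ≈ 1.71 µA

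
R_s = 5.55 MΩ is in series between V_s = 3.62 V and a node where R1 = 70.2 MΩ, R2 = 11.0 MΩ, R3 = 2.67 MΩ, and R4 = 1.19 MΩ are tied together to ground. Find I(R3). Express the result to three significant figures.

Parallel bank: R_p = 1/(1/70.2 + 1/11.0 + 1/2.67 + 1/1.19) = 0.7576 MΩ.
V_A = 3.62 × 0.7576/6.308 = 0.4348 V.
Branch current I = V_A/R3 = 0.4348/2.67 = 0.1628 µA.

I ≈ 0.163 µA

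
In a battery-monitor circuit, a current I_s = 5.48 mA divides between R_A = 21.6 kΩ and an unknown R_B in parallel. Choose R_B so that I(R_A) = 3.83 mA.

In a two-way split, I_A/I_s = R_B/(R_A + R_B).
3.83/5.48 = R_B/(R_A + R_B) → R_B = R_A · (0.6989)/(1 − 0.6989) = 21.6 × 2.321 = 50.14 kΩ.

R_B ≈ 50.1 kΩ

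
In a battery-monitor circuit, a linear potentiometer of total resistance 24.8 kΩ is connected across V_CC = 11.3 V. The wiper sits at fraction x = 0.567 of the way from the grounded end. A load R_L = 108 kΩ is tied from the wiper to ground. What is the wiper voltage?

V_out ≈ 6.07 V

The pot divides into 10.74 kΩ above the wiper and 14.06 kΩ below.
(x·R_p) ‖ R_L = 12.44 kΩ.
V_out = 11.3 × 12.44/(10.74 + 12.44) = 6.065 V.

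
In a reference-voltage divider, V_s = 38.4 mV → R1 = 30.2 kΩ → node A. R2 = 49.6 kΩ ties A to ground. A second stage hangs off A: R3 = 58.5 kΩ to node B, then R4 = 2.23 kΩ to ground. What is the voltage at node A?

V_A ≈ 18.2 mV

Looking into the second stage from A: R3 + R4 = 60.73 kΩ appears in parallel with R2.
R2 ‖ (R3+R4) = 27.30 kΩ.
First divider: V_A = V_s · 27.30/(30.2 + 27.30) = 18.23 mV.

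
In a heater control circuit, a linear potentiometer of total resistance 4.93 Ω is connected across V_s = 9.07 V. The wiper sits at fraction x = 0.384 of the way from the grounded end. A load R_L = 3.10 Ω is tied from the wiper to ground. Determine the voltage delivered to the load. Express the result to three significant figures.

V_out ≈ 2.53 V

The pot divides into 3.037 Ω above the wiper and 1.893 Ω below.
(x·R_p) ‖ R_L = 1.175 Ω.
Loaded-divider output: V_out = 9.07 × 0.2790 = 2.531 V.
(Unloaded: V_out = x·V_s = 3.48 V.)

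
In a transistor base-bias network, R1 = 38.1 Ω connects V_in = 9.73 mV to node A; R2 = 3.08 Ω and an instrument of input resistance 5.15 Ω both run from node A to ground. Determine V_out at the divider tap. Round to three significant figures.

V_out ≈ 0.469 mV

R2 ‖ R_L = (3.08 × 5.15)/(3.08 + 5.15) = 1.927 Ω.
Now apply the divider: V_out = 9.73 × 0.04815 = 0.4685 mV.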